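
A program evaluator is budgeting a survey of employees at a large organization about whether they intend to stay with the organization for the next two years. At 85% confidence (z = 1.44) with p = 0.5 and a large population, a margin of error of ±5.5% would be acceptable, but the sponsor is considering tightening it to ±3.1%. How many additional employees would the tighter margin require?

368

At ±5.5%: n = 1.44² × 0.2500 / 0.055² ≈ 171.37 → 172.
At ±3.1%: n = 1.44² × 0.2500 / 0.031² ≈ 539.44 → 540.
Additional respondents: 540 − 172 = 368.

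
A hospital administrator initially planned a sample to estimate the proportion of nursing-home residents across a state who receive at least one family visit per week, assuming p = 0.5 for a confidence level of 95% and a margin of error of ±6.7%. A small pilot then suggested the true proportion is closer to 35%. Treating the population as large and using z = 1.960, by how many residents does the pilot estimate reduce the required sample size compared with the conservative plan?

Conservative (p = 0.5): n = 1.960² × 0.25 / 0.067² ≈ 213.95 → 214.
Using p = 0.35: p(1−p) = 0.2275, so n = 1.960² × 0.2275 / 0.067² ≈ 194.69 → 195.
Reduction: 214 − 195 = 19.

19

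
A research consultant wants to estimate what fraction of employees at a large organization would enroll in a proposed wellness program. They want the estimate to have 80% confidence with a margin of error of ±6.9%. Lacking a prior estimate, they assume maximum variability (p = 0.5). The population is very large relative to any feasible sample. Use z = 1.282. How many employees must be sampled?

87

With p = 0.5, p(1−p) = 0.25.
n = z²·p(1−p)/E² = 1.282² × 0.2500 / 0.069² = 1.6435 × 0.2500 / 0.004761 ≈ 86.30.
Rounding up gives n = 87.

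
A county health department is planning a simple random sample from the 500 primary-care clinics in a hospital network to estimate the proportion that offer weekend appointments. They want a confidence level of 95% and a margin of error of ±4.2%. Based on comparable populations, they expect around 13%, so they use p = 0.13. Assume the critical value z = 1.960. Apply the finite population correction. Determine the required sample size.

Unadjusted: n₀ = 1.960² × 0.13 × 0.87 / 0.042² ≈ 246.31, so n₀ = 247.
Finite population correction with N = 500: n = n₀ / (1 + (n₀−1)/N) = 247 / (1 + 246/500) = 247 / 1.4920 ≈ 165.55.
Rounding up, n = 166.

166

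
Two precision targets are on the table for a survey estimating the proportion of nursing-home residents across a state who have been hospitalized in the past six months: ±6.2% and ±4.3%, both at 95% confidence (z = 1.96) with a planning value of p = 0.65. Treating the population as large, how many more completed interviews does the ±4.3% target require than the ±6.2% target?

At ±6.2%: n = 1.96² × 0.2275 / 0.062² ≈ 227.36 → 228.
At ±4.3%: n = 1.96² × 0.2275 / 0.043² ≈ 472.67 → 473.
Additional respondents: 473 − 228 = 245.

245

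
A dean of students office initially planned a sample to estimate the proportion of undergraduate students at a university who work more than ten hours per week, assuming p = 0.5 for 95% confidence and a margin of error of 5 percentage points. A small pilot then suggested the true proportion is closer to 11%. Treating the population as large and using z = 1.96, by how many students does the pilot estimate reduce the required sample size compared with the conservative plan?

Conservative (p = 0.5): n = 1.96² × 0.25 / 0.050² ≈ 384.16 → 385.
Using p = 0.11: p(1−p) = 0.0979, so n = 1.96² × 0.0979 / 0.050² ≈ 150.44 → 151.
Reduction: 385 − 151 = 234.

234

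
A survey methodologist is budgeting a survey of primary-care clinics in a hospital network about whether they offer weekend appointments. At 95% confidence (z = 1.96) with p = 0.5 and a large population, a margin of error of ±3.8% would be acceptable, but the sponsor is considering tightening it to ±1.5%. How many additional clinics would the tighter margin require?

3603

At ±3.8%: n = 1.96² × 0.2500 / 0.038² ≈ 665.10 → 666.
At ±1.5%: n = 1.96² × 0.2500 / 0.015² ≈ 4268.44 → 4269.
Additional respondents: 4269 − 666 = 3603.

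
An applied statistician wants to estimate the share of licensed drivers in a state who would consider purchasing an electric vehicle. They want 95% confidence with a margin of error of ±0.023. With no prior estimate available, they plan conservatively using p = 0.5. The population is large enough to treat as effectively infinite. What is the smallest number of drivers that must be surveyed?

1816

For 95% confidence, z = 1.960.
With p = 0.5, p(1−p) = 0.25.
n = z²·p(1−p)/E² = 1.960² × 0.2500 / 0.023² = 3.8416 × 0.2500 / 0.000529 ≈ 1815.50.
Rounding up gives n = 1816.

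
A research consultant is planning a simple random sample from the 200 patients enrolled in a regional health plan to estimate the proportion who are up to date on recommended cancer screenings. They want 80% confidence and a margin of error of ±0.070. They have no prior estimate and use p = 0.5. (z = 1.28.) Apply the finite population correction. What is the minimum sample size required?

60

Unadjusted: n₀ = 1.28² × 0.50 × 0.50 / 0.070² ≈ 83.59, so n₀ = 84.
Finite population correction with N = 200: n = n₀ / (1 + (n₀−1)/N) = 84 / (1 + 83/200) = 84 / 1.4150 ≈ 59.36.
Rounding up, n = 60.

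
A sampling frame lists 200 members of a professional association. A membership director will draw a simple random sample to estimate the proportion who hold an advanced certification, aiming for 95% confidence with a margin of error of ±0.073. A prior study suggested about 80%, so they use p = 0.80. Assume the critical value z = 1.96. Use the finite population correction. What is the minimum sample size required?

74

Unadjusted: n₀ = 1.96² × 0.80 × 0.20 / 0.073² ≈ 115.34, so n₀ = 116.
Finite population correction with N = 200: n = n₀ / (1 + (n₀−1)/N) = 116 / (1 + 115/200) = 116 / 1.5750 ≈ 73.65.
Rounding up, n = 74.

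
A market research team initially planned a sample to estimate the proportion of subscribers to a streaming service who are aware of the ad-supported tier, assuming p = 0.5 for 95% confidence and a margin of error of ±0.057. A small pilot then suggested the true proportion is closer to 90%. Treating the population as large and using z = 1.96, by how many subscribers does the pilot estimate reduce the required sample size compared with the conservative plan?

Conservative (p = 0.5): n = 1.96² × 0.25 / 0.057² ≈ 295.60 → 296.
Using p = 0.90: p(1−p) = 0.0900, so n = 1.96² × 0.0900 / 0.057² ≈ 106.42 → 107.
Reduction: 296 − 107 = 189.

189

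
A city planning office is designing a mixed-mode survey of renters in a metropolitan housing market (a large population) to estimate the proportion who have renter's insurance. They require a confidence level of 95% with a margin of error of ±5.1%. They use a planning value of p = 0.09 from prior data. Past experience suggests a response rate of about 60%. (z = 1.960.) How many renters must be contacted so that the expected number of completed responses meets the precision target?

202

Completed interviews needed: n₀ = 1.960² × 0.0819 / 0.051² ≈ 120.96 → 121.
At a 60% response rate, contacts needed = 121 / 0.60 ≈ 201.67 → 202.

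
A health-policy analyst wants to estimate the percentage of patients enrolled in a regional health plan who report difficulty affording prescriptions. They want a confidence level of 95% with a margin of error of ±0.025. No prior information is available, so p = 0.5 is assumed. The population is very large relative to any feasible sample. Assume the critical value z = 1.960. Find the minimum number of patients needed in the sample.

1537

With p = 0.5, p(1−p) = 0.25.
n = z²·p(1−p)/E² = 1.960² × 0.2500 / 0.025² = 3.8416 × 0.2500 / 0.000625 ≈ 1536.64.
Rounding up gives n = 1537.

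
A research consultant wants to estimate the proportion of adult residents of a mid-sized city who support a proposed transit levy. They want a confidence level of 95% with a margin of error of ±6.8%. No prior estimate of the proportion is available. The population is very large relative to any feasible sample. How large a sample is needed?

208

For 95% confidence, z = 1.96.
With no prior estimate, use p = 0.5, giving p(1−p) = 0.25.
n = z²·p(1−p)/E² = 1.96² × 0.2500 / 0.068² = 3.8416 × 0.2500 / 0.004624 ≈ 207.70.
Rounding up gives n = 208.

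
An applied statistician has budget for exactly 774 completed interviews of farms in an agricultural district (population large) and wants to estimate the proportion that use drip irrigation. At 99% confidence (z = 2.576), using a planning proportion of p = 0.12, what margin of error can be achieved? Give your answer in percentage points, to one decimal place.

SE(p̂) = √[p(1−p)/n] = √[0.1056/774] = 0.01168.
E = z × SE = 2.576 × 0.01168 = 0.03009, or 3.0 percentage points.

3.0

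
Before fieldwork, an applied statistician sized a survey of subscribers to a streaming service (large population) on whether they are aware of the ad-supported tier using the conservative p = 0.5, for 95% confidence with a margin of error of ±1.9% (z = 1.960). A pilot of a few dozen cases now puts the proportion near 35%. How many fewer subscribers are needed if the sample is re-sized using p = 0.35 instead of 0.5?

Conservative (p = 0.5): n = 1.960² × 0.25 / 0.019² ≈ 2660.39 → 2661.
Using p = 0.35: p(1−p) = 0.2275, so n = 1.960² × 0.2275 / 0.019² ≈ 2420.95 → 2421.
Reduction: 2661 − 2421 = 240.

240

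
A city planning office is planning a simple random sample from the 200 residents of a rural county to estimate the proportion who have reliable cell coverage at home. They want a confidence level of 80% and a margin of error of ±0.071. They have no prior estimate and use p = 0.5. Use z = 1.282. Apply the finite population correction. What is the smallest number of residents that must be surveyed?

Unadjusted: n₀ = 1.282² × 0.50 × 0.50 / 0.071² ≈ 81.51, so n₀ = 82.
Finite population correction with N = 200: n = n₀ / (1 + (n₀−1)/N) = 82 / (1 + 81/200) = 82 / 1.4050 ≈ 58.36.
Rounding up, n = 59.

59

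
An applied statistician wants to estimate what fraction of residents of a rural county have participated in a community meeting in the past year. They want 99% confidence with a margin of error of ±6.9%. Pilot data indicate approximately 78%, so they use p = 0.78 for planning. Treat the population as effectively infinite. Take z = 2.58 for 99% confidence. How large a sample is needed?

With p = 0.78, p(1−p) = 0.1716.
n = z²·p(1−p)/E² = 2.58² × 0.1716 / 0.069² = 6.6564 × 0.1716 / 0.004761 ≈ 239.92.
Rounding up gives n = 240.

240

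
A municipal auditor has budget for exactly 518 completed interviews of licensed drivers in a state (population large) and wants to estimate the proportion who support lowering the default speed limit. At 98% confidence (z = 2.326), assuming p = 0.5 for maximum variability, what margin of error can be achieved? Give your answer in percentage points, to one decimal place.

SE(p̂) = √[p(1−p)/n] = √[0.2500/518] = 0.02197.
E = z × SE = 2.326 × 0.02197 = 0.05110, or 5.1 percentage points.

5.1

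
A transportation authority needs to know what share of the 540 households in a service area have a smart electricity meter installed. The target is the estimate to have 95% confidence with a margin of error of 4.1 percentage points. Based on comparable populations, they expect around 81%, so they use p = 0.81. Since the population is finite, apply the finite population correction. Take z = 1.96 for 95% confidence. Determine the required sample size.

214

Unadjusted: n₀ = 1.96² × 0.81 × 0.19 / 0.041² ≈ 351.71, so n₀ = 352.
Finite population correction with N = 540: n = n₀ / (1 + (n₀−1)/N) = 352 / (1 + 351/540) = 352 / 1.6500 ≈ 213.33.
Rounding up, n = 214.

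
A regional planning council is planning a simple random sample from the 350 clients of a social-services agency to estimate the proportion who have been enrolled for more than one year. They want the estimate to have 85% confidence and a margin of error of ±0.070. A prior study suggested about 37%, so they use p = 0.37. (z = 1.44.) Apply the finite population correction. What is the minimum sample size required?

78

Unadjusted: n₀ = 1.44² × 0.37 × 0.63 / 0.070² ≈ 98.64, so n₀ = 99.
Finite population correction with N = 350: n = n₀ / (1 + (n₀−1)/N) = 99 / (1 + 98/350) = 99 / 1.2800 ≈ 77.34.
Rounding up, n = 78.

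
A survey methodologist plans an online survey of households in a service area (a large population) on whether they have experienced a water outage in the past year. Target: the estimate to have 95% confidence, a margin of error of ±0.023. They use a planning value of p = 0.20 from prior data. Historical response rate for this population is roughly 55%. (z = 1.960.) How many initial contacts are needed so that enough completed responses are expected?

Completed interviews needed: n₀ = 1.960² × 0.1600 / 0.023² ≈ 1161.92 → 1162.
At a 55% response rate, contacts needed = 1162 / 0.55 ≈ 2112.73 → 2113.

2113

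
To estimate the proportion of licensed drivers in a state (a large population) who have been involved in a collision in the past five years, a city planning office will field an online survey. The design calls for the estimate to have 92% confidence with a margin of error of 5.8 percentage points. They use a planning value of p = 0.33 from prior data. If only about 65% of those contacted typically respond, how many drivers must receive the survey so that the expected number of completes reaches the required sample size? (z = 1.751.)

Completed interviews needed: n₀ = 1.751² × 0.2211 / 0.058² ≈ 201.51 → 202.
At a 65% response rate, contacts needed = 202 / 0.65 ≈ 310.77 → 311.

311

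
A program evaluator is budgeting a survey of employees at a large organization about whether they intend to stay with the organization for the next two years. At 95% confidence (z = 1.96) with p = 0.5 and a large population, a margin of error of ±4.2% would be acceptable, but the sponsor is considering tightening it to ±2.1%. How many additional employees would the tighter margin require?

At ±4.2%: n = 1.96² × 0.2500 / 0.042² ≈ 544.44 → 545.
At ±2.1%: n = 1.96² × 0.2500 / 0.021² ≈ 2177.78 → 2178.
Additional respondents: 2178 − 545 = 1633.

1633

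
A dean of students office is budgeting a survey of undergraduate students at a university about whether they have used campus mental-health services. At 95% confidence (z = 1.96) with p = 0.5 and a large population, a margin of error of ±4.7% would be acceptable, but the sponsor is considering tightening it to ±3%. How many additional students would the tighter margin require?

633

At ±4.7%: n = 1.96² × 0.2500 / 0.047² ≈ 434.77 → 435.
At ±3%: n = 1.96² × 0.2500 / 0.030² ≈ 1067.11 → 1068.
Additional respondents: 1068 − 435 = 633.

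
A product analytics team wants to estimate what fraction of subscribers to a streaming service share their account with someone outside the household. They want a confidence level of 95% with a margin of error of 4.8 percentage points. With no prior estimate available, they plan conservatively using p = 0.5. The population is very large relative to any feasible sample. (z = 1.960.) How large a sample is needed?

417

With p = 0.5, p(1−p) = 0.25.
n = z²·p(1−p)/E² = 1.960² × 0.2500 / 0.048² = 3.8416 × 0.2500 / 0.002304 ≈ 416.84.
Rounding up gives n = 417.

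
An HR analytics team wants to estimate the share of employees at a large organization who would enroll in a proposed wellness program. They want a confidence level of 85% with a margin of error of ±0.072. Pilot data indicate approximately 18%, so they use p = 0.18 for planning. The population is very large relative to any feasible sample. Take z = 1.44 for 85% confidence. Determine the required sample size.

60

With p = 0.18, p(1−p) = 0.1476.
n = z²·p(1−p)/E² = 1.44² × 0.1476 / 0.072² = 2.0736 × 0.1476 / 0.005184 ≈ 59.04.
Rounding up gives n = 60.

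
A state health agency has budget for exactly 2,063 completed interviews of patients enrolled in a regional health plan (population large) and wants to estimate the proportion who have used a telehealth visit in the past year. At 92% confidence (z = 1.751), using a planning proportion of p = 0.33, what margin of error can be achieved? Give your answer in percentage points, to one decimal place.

SE(p̂) = √[p(1−p)/n] = √[0.2211/2063] = 0.01035.
E = z × SE = 1.751 × 0.01035 = 0.01813, or 1.8 percentage points.

1.8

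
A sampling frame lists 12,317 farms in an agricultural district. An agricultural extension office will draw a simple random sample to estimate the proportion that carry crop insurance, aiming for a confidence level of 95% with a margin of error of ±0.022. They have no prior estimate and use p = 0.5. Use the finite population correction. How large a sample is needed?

1710

For 95% confidence, z = 1.960.
Unadjusted: n₀ = 1.960² × 0.50 × 0.50 / 0.022² ≈ 1984.30, so n₀ = 1985.
Finite population correction with N = 12,317: n = n₀ / (1 + (n₀−1)/N) = 1985 / (1 + 1984/12317) = 1985 / 1.1611 ≈ 1709.62.
Rounding up, n = 1710.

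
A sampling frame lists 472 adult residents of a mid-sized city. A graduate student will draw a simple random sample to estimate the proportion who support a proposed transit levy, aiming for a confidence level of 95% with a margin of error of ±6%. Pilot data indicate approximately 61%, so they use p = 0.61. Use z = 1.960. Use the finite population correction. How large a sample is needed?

Unadjusted: n₀ = 1.960² × 0.61 × 0.39 / 0.060² ≈ 253.87, so n₀ = 254.
Finite population correction with N = 472: n = n₀ / (1 + (n₀−1)/N) = 254 / (1 + 253/472) = 254 / 1.5360 ≈ 165.36.
Rounding up, n = 166.

166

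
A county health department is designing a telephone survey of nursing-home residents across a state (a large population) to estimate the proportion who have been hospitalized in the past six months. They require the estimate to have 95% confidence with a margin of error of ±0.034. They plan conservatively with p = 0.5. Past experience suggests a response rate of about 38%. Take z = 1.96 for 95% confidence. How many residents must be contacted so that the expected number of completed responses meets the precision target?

2187

Completed interviews needed: n₀ = 1.96² × 0.2500 / 0.034² ≈ 830.80 → 831.
At a 38% response rate, contacts needed = 831 / 0.38 ≈ 2186.84 → 2187.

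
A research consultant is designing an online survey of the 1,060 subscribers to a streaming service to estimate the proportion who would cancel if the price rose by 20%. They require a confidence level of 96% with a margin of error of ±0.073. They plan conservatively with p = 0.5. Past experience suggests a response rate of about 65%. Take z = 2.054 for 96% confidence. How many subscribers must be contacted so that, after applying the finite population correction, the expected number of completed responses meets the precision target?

257

Completed interviews needed (unadjusted): n₀ = 2.054² × 0.2500 / 0.073² ≈ 197.92 → 198.
FPC for N = 1,060: n = 198 / (1 + 197/1060) = 198 / 1.1858 ≈ 166.97 → 167.
At a 65% response rate, contacts needed = 167 / 0.65 ≈ 256.92 → 257.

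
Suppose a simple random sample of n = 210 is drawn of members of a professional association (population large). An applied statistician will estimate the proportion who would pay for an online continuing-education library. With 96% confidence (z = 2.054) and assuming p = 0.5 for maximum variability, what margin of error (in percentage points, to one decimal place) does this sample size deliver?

SE(p̂) = √[p(1−p)/n] = √[0.2500/210] = 0.03450.
E = z × SE = 2.054 × 0.03450 = 0.07087, or 7.1 percentage points.

7.1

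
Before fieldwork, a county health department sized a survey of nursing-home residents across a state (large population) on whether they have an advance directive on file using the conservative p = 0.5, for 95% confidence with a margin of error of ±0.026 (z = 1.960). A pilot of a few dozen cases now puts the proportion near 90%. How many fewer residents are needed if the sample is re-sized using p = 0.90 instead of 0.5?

909

Conservative (p = 0.5): n = 1.960² × 0.25 / 0.026² ≈ 1420.71 → 1421.
Using p = 0.90: p(1−p) = 0.0900, so n = 1.960² × 0.0900 / 0.026² ≈ 511.46 → 512.
Reduction: 1421 − 512 = 909.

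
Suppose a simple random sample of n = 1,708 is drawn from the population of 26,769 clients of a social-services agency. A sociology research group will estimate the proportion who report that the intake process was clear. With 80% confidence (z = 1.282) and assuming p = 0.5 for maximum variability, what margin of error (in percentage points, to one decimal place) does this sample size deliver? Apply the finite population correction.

Finite-population factor: (N−n)/(N−1) = (26769−1708)/(26769−1) = 0.9362.
SE(p̂) = √[p(1−p)/n · (N−n)/(N−1)] = √[0.2500/1708 × 0.9362] = 0.01171.
E = z × SE = 1.282 × 0.01171 = 0.01501 ≈ 1.5 percentage points.

1.5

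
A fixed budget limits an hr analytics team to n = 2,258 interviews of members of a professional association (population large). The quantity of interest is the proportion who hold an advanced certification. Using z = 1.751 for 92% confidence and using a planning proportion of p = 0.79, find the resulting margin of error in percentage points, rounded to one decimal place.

SE(p̂) = √[p(1−p)/n] = √[0.1659/2258] = 0.00857.
E = z × SE = 1.751 × 0.00857 = 0.01501, or 1.5 percentage points.

1.5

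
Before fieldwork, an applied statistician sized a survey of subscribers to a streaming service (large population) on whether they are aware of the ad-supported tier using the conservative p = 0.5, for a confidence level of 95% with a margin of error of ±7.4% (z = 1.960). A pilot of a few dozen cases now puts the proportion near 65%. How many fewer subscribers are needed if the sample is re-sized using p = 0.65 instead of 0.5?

16

Conservative (p = 0.5): n = 1.960² × 0.25 / 0.074² ≈ 175.38 → 176.
Using p = 0.65: p(1−p) = 0.2275, so n = 1.960² × 0.2275 / 0.074² ≈ 159.60 → 160.
Reduction: 176 − 160 = 16.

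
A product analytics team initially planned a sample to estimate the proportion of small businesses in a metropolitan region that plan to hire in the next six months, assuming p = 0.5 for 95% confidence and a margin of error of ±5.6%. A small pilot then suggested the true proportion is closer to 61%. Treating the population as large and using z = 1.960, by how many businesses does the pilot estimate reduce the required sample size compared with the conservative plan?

15

Conservative (p = 0.5): n = 1.960² × 0.25 / 0.056² ≈ 306.25 → 307.
Using p = 0.61: p(1−p) = 0.2379, so n = 1.960² × 0.2379 / 0.056² ≈ 291.43 → 292.
Reduction: 307 − 292 = 15.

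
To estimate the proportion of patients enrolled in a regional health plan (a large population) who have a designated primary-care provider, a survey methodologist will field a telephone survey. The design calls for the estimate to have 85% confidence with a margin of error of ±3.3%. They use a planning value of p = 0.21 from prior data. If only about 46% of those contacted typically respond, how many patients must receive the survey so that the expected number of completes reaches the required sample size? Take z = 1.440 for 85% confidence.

Completed interviews needed: n₀ = 1.440² × 0.1659 / 0.033² ≈ 315.90 → 316.
At a 46% response rate, contacts needed = 316 / 0.46 ≈ 686.96 → 687.

687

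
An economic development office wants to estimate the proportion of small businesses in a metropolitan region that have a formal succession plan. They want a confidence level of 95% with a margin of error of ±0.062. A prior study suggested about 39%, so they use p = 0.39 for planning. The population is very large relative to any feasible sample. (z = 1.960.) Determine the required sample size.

With p = 0.39, p(1−p) = 0.2379.
n = z²·p(1−p)/E² = 1.960² × 0.2379 / 0.062² = 3.8416 × 0.2379 / 0.003844 ≈ 237.75.
Rounding up gives n = 238.

238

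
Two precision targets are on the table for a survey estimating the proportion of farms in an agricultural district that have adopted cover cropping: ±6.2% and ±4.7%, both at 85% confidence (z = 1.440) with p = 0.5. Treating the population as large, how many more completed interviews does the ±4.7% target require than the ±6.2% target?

At ±6.2%: n = 1.440² × 0.2500 / 0.062² ≈ 134.86 → 135.
At ±4.7%: n = 1.440² × 0.2500 / 0.047² ≈ 234.68 → 235.
Additional respondents: 235 − 135 = 100.

100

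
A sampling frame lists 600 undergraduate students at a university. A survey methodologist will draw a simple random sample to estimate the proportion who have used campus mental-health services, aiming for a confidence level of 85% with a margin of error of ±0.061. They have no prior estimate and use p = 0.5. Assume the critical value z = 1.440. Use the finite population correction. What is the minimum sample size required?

Unadjusted: n₀ = 1.440² × 0.50 × 0.50 / 0.061² ≈ 139.32, so n₀ = 140.
Finite population correction with N = 600: n = n₀ / (1 + (n₀−1)/N) = 140 / (1 + 139/600) = 140 / 1.2317 ≈ 113.67.
Rounding up, n = 114.

114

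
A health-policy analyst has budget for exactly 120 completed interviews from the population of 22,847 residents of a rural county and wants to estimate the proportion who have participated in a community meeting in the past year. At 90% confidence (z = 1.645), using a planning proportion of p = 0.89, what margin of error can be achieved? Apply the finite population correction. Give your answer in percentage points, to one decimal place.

4.7

Finite-population factor: (N−n)/(N−1) = (22847−120)/(22847−1) = 0.9948.
SE(p̂) = √[p(1−p)/n · (N−n)/(N−1)] = √[0.0979/120 × 0.9948] = 0.02849.
E = z × SE = 1.645 × 0.02849 = 0.04686 ≈ 4.7 percentage points.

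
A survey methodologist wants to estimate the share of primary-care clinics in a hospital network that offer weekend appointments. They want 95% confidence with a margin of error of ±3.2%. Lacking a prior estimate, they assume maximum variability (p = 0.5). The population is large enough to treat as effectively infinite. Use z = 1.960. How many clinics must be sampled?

938

With p = 0.5, p(1−p) = 0.25.
n = z²·p(1−p)/E² = 1.960² × 0.2500 / 0.032² = 3.8416 × 0.2500 / 0.001024 ≈ 937.89.
Rounding up gives n = 938.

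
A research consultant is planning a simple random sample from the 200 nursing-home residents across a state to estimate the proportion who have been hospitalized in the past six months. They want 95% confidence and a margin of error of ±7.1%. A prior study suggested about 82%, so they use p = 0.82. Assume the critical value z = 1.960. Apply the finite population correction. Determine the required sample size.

Unadjusted: n₀ = 1.960² × 0.82 × 0.18 / 0.071² ≈ 112.48, so n₀ = 113.
Finite population correction with N = 200: n = n₀ / (1 + (n₀−1)/N) = 113 / (1 + 112/200) = 113 / 1.5600 ≈ 72.44.
Rounding up, n = 73.

73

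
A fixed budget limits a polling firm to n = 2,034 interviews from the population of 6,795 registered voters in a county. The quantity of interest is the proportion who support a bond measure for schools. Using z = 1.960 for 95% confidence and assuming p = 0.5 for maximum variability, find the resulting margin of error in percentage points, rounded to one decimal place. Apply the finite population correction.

1.8

Finite-population factor: (N−n)/(N−1) = (6795−2034)/(6795−1) = 0.7008.
SE(p̂) = √[p(1−p)/n · (N−n)/(N−1)] = √[0.2500/2034 × 0.7008] = 0.00928.
E = z × SE = 1.960 × 0.00928 = 0.01819 ≈ 1.8 percentage points.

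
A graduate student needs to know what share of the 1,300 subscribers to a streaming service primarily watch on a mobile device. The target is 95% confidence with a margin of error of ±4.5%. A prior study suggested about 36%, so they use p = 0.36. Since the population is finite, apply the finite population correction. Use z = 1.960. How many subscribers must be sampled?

Unadjusted: n₀ = 1.960² × 0.36 × 0.64 / 0.045² ≈ 437.09, so n₀ = 438.
Finite population correction with N = 1,300: n = n₀ / (1 + (n₀−1)/N) = 438 / (1 + 437/1300) = 438 / 1.3362 ≈ 327.81.
Rounding up, n = 328.

328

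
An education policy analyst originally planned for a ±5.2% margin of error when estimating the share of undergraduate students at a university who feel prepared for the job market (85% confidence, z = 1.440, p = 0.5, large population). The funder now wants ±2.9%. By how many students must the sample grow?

425

At ±5.2%: n = 1.440² × 0.2500 / 0.052² ≈ 191.72 → 192.
At ±2.9%: n = 1.440² × 0.2500 / 0.029² ≈ 616.41 → 617.
Additional respondents: 617 − 192 = 425.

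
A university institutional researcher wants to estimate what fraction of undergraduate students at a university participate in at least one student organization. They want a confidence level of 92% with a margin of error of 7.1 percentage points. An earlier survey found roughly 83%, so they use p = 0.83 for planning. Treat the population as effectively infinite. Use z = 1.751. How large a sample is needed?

86

With p = 0.83, p(1−p) = 0.1411.
n = z²·p(1−p)/E² = 1.751² × 0.1411 / 0.071² = 3.0660 × 0.1411 / 0.005041 ≈ 85.82.
Rounding up gives n = 86.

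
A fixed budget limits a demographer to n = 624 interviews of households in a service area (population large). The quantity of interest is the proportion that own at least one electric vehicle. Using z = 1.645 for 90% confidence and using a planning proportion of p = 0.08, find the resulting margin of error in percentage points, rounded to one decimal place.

SE(p̂) = √[p(1−p)/n] = √[0.0736/624] = 0.01086.
E = z × SE = 1.645 × 0.01086 = 0.01787, or 1.8 percentage points.

1.8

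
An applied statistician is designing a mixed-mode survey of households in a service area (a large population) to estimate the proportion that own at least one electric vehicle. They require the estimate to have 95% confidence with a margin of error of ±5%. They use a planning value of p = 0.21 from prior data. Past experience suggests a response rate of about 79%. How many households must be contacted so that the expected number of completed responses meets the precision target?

323

For 95% confidence, z = 1.96.
Completed interviews needed: n₀ = 1.96² × 0.1659 / 0.050² ≈ 254.93 → 255.
At a 79% response rate, contacts needed = 255 / 0.79 ≈ 322.78 → 323.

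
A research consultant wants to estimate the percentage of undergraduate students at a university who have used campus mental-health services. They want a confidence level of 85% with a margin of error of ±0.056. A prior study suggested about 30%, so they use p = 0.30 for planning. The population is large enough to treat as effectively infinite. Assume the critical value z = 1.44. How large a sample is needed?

With p = 0.30, p(1−p) = 0.2100.
n = z²·p(1−p)/E² = 1.44² × 0.2100 / 0.056² = 2.0736 × 0.2100 / 0.003136 ≈ 138.86.
Rounding up gives n = 139.

139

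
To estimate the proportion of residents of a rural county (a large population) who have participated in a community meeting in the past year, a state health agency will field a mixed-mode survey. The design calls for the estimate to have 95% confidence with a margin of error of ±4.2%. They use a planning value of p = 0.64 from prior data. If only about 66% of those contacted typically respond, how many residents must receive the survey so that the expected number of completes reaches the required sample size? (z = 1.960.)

761

Completed interviews needed: n₀ = 1.960² × 0.2304 / 0.042² ≈ 501.76 → 502.
At a 66% response rate, contacts needed = 502 / 0.66 ≈ 760.61 → 761.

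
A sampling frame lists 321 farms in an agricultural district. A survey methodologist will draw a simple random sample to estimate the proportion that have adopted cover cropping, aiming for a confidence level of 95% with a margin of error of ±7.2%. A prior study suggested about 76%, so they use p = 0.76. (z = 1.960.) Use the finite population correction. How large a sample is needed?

96

Unadjusted: n₀ = 1.960² × 0.76 × 0.24 / 0.072² ≈ 135.17, so n₀ = 136.
Finite population correction with N = 321: n = n₀ / (1 + (n₀−1)/N) = 136 / (1 + 135/321) = 136 / 1.4206 ≈ 95.74.
Rounding up, n = 96.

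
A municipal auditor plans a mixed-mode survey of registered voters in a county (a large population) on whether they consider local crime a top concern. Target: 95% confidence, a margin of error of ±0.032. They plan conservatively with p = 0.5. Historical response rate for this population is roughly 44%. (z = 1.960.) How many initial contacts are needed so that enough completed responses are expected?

2132

Completed interviews needed: n₀ = 1.960² × 0.2500 / 0.032² ≈ 937.89 → 938.
At a 44% response rate, contacts needed = 938 / 0.44 ≈ 2131.82 → 2132.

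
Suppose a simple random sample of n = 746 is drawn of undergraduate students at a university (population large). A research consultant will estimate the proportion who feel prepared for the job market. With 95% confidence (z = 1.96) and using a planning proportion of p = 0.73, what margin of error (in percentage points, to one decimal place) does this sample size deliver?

SE(p̂) = √[p(1−p)/n] = √[0.1971/746] = 0.01625.
E = z × SE = 1.96 × 0.01625 = 0.03186, or 3.2 percentage points.

3.2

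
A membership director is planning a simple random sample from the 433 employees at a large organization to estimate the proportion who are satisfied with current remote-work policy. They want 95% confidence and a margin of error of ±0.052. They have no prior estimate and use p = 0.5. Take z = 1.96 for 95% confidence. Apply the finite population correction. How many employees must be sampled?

196

Unadjusted: n₀ = 1.96² × 0.50 × 0.50 / 0.052² ≈ 355.18, so n₀ = 356.
Finite population correction with N = 433: n = n₀ / (1 + (n₀−1)/N) = 356 / (1 + 355/433) = 356 / 1.8199 ≈ 195.62.
Rounding up, n = 196.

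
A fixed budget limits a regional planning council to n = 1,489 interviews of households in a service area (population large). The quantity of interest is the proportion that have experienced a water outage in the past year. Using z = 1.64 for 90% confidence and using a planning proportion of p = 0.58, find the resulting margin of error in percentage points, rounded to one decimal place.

SE(p̂) = √[p(1−p)/n] = √[0.2436/1489] = 0.01279.
E = z × SE = 1.64 × 0.01279 = 0.02098, or 2.1 percentage points.

2.1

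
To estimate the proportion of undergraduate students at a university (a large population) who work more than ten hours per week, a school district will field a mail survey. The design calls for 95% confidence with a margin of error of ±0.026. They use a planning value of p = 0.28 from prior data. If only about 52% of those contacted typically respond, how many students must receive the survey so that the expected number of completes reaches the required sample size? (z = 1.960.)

Completed interviews needed: n₀ = 1.960² × 0.2016 / 0.026² ≈ 1145.66 → 1146.
At a 52% response rate, contacts needed = 1146 / 0.52 ≈ 2203.85 → 2204.

2204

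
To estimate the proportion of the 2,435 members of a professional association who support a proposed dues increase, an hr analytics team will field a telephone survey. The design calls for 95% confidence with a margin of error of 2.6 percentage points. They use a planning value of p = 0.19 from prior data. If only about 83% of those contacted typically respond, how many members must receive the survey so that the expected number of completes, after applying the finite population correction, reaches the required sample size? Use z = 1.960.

776

Completed interviews needed (unadjusted): n₀ = 1.960² × 0.1539 / 0.026² ≈ 874.59 → 875.
FPC for N = 2,435: n = 875 / (1 + 874/2435) = 875 / 1.3589 ≈ 643.89 → 644.
At an 83% response rate, contacts needed = 644 / 0.83 ≈ 775.90 → 776.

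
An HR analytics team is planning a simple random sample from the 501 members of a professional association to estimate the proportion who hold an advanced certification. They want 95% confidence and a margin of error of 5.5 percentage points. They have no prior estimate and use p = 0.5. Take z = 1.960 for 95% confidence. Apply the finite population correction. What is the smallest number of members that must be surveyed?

Unadjusted: n₀ = 1.960² × 0.50 × 0.50 / 0.055² ≈ 317.49, so n₀ = 318.
Finite population correction with N = 501: n = n₀ / (1 + (n₀−1)/N) = 318 / (1 + 317/501) = 318 / 1.6327 ≈ 194.77.
Rounding up, n = 195.

195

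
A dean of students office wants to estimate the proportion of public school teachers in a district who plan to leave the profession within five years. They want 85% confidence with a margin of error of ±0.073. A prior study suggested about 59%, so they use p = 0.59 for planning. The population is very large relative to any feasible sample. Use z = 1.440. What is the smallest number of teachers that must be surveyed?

95

With p = 0.59, p(1−p) = 0.2419.
n = z²·p(1−p)/E² = 1.440² × 0.2419 / 0.073² = 2.0736 × 0.2419 / 0.005329 ≈ 94.13.
Rounding up gives n = 95.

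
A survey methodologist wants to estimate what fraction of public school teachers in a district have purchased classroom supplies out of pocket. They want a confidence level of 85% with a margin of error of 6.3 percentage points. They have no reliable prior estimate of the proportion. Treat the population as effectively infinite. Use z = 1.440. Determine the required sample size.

With no prior estimate, use p = 0.5, giving p(1−p) = 0.25.
n = z²·p(1−p)/E² = 1.440² × 0.2500 / 0.063² = 2.0736 × 0.2500 / 0.003969 ≈ 130.61.
Rounding up gives n = 131.

131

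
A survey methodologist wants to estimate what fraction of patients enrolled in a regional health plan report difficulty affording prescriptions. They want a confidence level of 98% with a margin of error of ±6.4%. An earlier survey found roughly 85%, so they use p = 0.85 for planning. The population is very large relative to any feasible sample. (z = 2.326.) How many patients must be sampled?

With p = 0.85, p(1−p) = 0.1275.
n = z²·p(1−p)/E² = 2.326² × 0.1275 / 0.064² = 5.4103 × 0.1275 / 0.004096 ≈ 168.41.
Rounding up gives n = 169.

169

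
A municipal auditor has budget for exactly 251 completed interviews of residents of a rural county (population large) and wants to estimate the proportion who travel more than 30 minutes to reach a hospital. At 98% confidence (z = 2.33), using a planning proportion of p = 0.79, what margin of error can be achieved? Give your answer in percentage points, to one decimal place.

6.0

SE(p̂) = √[p(1−p)/n] = √[0.1659/251] = 0.02571.
E = z × SE = 2.33 × 0.02571 = 0.05990, or 6.0 percentage points.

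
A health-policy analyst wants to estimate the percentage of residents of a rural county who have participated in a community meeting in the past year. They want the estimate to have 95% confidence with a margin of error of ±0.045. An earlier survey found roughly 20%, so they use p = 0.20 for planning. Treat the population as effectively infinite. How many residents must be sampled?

For 95% confidence, z = 1.960.
With p = 0.20, p(1−p) = 0.1600.
n = z²·p(1−p)/E² = 1.960² × 0.1600 / 0.045² = 3.8416 × 0.1600 / 0.002025 ≈ 303.53.
Rounding up gives n = 304.

304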